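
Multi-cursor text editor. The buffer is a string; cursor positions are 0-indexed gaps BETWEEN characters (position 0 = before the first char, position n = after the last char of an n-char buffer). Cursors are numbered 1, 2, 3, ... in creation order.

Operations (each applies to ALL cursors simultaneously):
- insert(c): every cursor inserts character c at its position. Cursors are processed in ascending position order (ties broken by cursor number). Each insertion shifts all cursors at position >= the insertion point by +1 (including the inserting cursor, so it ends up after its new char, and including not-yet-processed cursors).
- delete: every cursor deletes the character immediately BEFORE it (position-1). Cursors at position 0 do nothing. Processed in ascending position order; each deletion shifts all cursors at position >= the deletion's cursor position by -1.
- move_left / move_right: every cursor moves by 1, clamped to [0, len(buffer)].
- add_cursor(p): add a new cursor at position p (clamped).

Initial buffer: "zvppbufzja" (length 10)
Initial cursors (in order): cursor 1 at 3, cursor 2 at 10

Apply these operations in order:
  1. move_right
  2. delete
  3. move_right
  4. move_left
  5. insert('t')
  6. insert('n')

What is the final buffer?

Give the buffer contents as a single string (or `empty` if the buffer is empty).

Answer: zvptnbufztnj

Derivation:
After op 1 (move_right): buffer="zvppbufzja" (len 10), cursors c1@4 c2@10, authorship ..........
After op 2 (delete): buffer="zvpbufzj" (len 8), cursors c1@3 c2@8, authorship ........
After op 3 (move_right): buffer="zvpbufzj" (len 8), cursors c1@4 c2@8, authorship ........
After op 4 (move_left): buffer="zvpbufzj" (len 8), cursors c1@3 c2@7, authorship ........
After op 5 (insert('t')): buffer="zvptbufztj" (len 10), cursors c1@4 c2@9, authorship ...1....2.
After op 6 (insert('n')): buffer="zvptnbufztnj" (len 12), cursors c1@5 c2@11, authorship ...11....22.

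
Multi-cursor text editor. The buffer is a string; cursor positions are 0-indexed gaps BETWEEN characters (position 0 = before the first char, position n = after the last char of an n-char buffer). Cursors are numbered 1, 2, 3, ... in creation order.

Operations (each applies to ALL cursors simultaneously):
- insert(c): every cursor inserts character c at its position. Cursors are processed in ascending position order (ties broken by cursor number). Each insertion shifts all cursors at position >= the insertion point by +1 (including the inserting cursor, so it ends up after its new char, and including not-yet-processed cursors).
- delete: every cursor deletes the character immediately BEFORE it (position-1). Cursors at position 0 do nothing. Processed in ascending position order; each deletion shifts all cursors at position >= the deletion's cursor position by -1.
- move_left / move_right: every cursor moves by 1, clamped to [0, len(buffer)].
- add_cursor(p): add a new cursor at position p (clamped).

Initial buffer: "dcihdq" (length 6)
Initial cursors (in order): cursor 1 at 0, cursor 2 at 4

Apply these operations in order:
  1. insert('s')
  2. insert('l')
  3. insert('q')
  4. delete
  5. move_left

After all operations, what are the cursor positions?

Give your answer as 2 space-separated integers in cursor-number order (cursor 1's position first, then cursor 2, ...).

Answer: 1 7

Derivation:
After op 1 (insert('s')): buffer="sdcihsdq" (len 8), cursors c1@1 c2@6, authorship 1....2..
After op 2 (insert('l')): buffer="sldcihsldq" (len 10), cursors c1@2 c2@8, authorship 11....22..
After op 3 (insert('q')): buffer="slqdcihslqdq" (len 12), cursors c1@3 c2@10, authorship 111....222..
After op 4 (delete): buffer="sldcihsldq" (len 10), cursors c1@2 c2@8, authorship 11....22..
After op 5 (move_left): buffer="sldcihsldq" (len 10), cursors c1@1 c2@7, authorship 11....22..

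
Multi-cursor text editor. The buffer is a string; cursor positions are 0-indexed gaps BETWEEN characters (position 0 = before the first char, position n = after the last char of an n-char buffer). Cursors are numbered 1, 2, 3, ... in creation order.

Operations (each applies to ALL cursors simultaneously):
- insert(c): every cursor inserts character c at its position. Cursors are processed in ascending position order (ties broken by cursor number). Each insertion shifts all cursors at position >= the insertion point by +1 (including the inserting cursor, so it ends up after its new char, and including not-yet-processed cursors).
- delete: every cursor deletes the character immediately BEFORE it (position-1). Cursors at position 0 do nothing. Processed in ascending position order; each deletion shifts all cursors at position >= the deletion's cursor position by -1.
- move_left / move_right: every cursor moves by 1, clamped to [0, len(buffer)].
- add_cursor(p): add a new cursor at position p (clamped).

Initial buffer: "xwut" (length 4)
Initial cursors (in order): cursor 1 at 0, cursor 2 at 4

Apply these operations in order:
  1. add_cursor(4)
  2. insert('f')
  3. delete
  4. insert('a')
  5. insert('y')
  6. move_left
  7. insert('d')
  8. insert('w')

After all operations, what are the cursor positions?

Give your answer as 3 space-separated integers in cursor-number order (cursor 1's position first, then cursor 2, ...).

Answer: 3 15 15

Derivation:
After op 1 (add_cursor(4)): buffer="xwut" (len 4), cursors c1@0 c2@4 c3@4, authorship ....
After op 2 (insert('f')): buffer="fxwutff" (len 7), cursors c1@1 c2@7 c3@7, authorship 1....23
After op 3 (delete): buffer="xwut" (len 4), cursors c1@0 c2@4 c3@4, authorship ....
After op 4 (insert('a')): buffer="axwutaa" (len 7), cursors c1@1 c2@7 c3@7, authorship 1....23
After op 5 (insert('y')): buffer="ayxwutaayy" (len 10), cursors c1@2 c2@10 c3@10, authorship 11....2323
After op 6 (move_left): buffer="ayxwutaayy" (len 10), cursors c1@1 c2@9 c3@9, authorship 11....2323
After op 7 (insert('d')): buffer="adyxwutaayddy" (len 13), cursors c1@2 c2@12 c3@12, authorship 111....232233
After op 8 (insert('w')): buffer="adwyxwutaayddwwy" (len 16), cursors c1@3 c2@15 c3@15, authorship 1111....23223233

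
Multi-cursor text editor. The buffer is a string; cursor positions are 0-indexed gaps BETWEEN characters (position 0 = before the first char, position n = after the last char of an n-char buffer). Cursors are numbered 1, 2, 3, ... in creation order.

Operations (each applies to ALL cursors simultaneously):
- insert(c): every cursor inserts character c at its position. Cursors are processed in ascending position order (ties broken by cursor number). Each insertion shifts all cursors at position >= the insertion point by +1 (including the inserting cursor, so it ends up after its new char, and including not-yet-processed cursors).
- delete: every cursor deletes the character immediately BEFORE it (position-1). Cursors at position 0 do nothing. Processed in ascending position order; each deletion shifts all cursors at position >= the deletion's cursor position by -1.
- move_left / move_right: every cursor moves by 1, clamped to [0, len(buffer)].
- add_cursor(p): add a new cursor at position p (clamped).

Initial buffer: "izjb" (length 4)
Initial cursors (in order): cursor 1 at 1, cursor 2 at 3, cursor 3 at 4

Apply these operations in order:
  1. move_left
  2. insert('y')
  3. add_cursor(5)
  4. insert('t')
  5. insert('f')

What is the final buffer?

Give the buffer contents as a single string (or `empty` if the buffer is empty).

After op 1 (move_left): buffer="izjb" (len 4), cursors c1@0 c2@2 c3@3, authorship ....
After op 2 (insert('y')): buffer="yizyjyb" (len 7), cursors c1@1 c2@4 c3@6, authorship 1..2.3.
After op 3 (add_cursor(5)): buffer="yizyjyb" (len 7), cursors c1@1 c2@4 c4@5 c3@6, authorship 1..2.3.
After op 4 (insert('t')): buffer="ytizytjtytb" (len 11), cursors c1@2 c2@6 c4@8 c3@10, authorship 11..22.433.
After op 5 (insert('f')): buffer="ytfizytfjtfytfb" (len 15), cursors c1@3 c2@8 c4@11 c3@14, authorship 111..222.44333.

Answer: ytfizytfjtfytfb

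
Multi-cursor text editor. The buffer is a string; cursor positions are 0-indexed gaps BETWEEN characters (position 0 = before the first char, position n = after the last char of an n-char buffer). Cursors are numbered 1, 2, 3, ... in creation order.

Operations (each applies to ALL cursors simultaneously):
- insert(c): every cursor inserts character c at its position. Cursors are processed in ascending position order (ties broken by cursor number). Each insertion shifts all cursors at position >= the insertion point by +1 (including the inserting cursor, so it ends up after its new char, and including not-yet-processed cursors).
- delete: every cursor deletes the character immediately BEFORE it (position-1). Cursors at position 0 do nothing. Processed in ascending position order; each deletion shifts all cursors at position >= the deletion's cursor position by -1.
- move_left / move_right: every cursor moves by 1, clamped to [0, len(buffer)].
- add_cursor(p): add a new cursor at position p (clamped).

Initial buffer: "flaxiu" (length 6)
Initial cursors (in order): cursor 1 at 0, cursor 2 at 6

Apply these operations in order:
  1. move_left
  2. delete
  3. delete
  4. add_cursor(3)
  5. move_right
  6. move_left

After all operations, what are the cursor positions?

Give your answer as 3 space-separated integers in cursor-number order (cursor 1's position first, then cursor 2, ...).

After op 1 (move_left): buffer="flaxiu" (len 6), cursors c1@0 c2@5, authorship ......
After op 2 (delete): buffer="flaxu" (len 5), cursors c1@0 c2@4, authorship .....
After op 3 (delete): buffer="flau" (len 4), cursors c1@0 c2@3, authorship ....
After op 4 (add_cursor(3)): buffer="flau" (len 4), cursors c1@0 c2@3 c3@3, authorship ....
After op 5 (move_right): buffer="flau" (len 4), cursors c1@1 c2@4 c3@4, authorship ....
After op 6 (move_left): buffer="flau" (len 4), cursors c1@0 c2@3 c3@3, authorship ....

Answer: 0 3 3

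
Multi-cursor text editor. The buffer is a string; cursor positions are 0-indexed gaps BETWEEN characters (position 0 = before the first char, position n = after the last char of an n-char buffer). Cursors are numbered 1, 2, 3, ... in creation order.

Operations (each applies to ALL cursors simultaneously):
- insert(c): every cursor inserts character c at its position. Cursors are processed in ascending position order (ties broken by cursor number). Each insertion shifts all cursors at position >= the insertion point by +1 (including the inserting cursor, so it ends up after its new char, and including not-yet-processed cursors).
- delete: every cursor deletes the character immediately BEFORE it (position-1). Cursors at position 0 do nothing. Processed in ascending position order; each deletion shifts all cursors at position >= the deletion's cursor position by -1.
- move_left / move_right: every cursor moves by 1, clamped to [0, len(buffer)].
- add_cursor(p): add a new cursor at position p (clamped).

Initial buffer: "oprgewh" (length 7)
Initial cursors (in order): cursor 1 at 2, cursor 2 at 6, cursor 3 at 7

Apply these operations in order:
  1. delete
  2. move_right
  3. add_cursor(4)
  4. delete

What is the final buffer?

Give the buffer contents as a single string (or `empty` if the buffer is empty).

After op 1 (delete): buffer="orge" (len 4), cursors c1@1 c2@4 c3@4, authorship ....
After op 2 (move_right): buffer="orge" (len 4), cursors c1@2 c2@4 c3@4, authorship ....
After op 3 (add_cursor(4)): buffer="orge" (len 4), cursors c1@2 c2@4 c3@4 c4@4, authorship ....
After op 4 (delete): buffer="" (len 0), cursors c1@0 c2@0 c3@0 c4@0, authorship 

Answer: empty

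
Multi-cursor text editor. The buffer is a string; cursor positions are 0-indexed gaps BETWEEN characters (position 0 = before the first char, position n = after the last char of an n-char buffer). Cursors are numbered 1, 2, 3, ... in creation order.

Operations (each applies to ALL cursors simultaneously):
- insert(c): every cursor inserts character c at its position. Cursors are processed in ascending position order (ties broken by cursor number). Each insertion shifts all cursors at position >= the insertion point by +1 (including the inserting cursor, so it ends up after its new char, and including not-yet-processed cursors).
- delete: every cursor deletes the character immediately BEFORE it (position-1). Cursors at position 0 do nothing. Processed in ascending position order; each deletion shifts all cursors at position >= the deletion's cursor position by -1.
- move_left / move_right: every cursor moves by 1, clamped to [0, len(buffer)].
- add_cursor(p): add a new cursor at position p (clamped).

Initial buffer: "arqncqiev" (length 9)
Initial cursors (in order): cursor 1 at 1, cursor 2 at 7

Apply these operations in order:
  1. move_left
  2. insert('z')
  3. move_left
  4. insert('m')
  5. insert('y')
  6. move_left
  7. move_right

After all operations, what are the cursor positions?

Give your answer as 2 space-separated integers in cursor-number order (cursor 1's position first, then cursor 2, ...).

After op 1 (move_left): buffer="arqncqiev" (len 9), cursors c1@0 c2@6, authorship .........
After op 2 (insert('z')): buffer="zarqncqziev" (len 11), cursors c1@1 c2@8, authorship 1......2...
After op 3 (move_left): buffer="zarqncqziev" (len 11), cursors c1@0 c2@7, authorship 1......2...
After op 4 (insert('m')): buffer="mzarqncqmziev" (len 13), cursors c1@1 c2@9, authorship 11......22...
After op 5 (insert('y')): buffer="myzarqncqmyziev" (len 15), cursors c1@2 c2@11, authorship 111......222...
After op 6 (move_left): buffer="myzarqncqmyziev" (len 15), cursors c1@1 c2@10, authorship 111......222...
After op 7 (move_right): buffer="myzarqncqmyziev" (len 15), cursors c1@2 c2@11, authorship 111......222...

Answer: 2 11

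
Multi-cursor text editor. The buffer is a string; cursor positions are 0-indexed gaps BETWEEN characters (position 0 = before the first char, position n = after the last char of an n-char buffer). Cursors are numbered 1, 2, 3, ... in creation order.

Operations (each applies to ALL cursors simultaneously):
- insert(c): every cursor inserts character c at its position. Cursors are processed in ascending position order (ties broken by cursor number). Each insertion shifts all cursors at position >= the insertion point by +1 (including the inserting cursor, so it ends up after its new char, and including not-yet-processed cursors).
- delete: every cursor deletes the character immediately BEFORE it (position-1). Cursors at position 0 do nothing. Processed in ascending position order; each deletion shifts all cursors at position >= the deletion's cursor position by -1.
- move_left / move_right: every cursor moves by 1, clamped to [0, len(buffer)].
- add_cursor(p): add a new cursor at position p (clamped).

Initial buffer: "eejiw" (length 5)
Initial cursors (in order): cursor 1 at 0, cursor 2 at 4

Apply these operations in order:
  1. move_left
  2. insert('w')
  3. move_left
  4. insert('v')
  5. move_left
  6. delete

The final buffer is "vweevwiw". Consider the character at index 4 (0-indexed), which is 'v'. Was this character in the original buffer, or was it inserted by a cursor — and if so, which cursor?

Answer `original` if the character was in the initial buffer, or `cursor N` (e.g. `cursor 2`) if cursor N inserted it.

After op 1 (move_left): buffer="eejiw" (len 5), cursors c1@0 c2@3, authorship .....
After op 2 (insert('w')): buffer="weejwiw" (len 7), cursors c1@1 c2@5, authorship 1...2..
After op 3 (move_left): buffer="weejwiw" (len 7), cursors c1@0 c2@4, authorship 1...2..
After op 4 (insert('v')): buffer="vweejvwiw" (len 9), cursors c1@1 c2@6, authorship 11...22..
After op 5 (move_left): buffer="vweejvwiw" (len 9), cursors c1@0 c2@5, authorship 11...22..
After op 6 (delete): buffer="vweevwiw" (len 8), cursors c1@0 c2@4, authorship 11..22..
Authorship (.=original, N=cursor N): 1 1 . . 2 2 . .
Index 4: author = 2

Answer: cursor 2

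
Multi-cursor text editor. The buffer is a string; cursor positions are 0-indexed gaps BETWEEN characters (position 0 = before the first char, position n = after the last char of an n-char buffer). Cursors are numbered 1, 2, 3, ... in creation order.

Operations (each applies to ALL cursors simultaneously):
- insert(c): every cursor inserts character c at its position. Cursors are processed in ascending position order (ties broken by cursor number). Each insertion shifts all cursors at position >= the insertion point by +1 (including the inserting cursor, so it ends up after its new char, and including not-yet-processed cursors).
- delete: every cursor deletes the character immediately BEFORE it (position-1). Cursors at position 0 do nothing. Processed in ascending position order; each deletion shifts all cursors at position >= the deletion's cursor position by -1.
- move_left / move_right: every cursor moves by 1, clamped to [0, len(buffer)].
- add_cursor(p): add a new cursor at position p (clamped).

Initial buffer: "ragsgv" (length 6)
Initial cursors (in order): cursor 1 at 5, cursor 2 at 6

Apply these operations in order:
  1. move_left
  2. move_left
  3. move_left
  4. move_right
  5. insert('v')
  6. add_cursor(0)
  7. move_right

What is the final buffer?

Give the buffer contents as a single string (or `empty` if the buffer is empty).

After op 1 (move_left): buffer="ragsgv" (len 6), cursors c1@4 c2@5, authorship ......
After op 2 (move_left): buffer="ragsgv" (len 6), cursors c1@3 c2@4, authorship ......
After op 3 (move_left): buffer="ragsgv" (len 6), cursors c1@2 c2@3, authorship ......
After op 4 (move_right): buffer="ragsgv" (len 6), cursors c1@3 c2@4, authorship ......
After op 5 (insert('v')): buffer="ragvsvgv" (len 8), cursors c1@4 c2@6, authorship ...1.2..
After op 6 (add_cursor(0)): buffer="ragvsvgv" (len 8), cursors c3@0 c1@4 c2@6, authorship ...1.2..
After op 7 (move_right): buffer="ragvsvgv" (len 8), cursors c3@1 c1@5 c2@7, authorship ...1.2..

Answer: ragvsvgv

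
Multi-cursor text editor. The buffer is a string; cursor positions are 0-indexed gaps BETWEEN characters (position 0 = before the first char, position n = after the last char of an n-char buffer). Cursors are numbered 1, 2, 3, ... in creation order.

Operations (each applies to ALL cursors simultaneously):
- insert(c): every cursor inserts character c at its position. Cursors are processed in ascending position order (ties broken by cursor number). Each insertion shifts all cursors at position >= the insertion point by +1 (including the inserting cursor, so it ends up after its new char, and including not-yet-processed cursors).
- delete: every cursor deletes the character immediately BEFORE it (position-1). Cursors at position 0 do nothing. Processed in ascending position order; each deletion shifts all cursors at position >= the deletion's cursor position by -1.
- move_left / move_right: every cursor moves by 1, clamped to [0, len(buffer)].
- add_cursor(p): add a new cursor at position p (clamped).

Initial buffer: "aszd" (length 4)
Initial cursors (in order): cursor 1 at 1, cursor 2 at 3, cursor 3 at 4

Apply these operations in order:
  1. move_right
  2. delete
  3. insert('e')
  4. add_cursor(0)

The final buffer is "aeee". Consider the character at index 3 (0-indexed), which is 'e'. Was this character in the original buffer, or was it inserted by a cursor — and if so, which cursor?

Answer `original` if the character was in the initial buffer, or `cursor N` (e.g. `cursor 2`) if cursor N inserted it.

After op 1 (move_right): buffer="aszd" (len 4), cursors c1@2 c2@4 c3@4, authorship ....
After op 2 (delete): buffer="a" (len 1), cursors c1@1 c2@1 c3@1, authorship .
After op 3 (insert('e')): buffer="aeee" (len 4), cursors c1@4 c2@4 c3@4, authorship .123
After op 4 (add_cursor(0)): buffer="aeee" (len 4), cursors c4@0 c1@4 c2@4 c3@4, authorship .123
Authorship (.=original, N=cursor N): . 1 2 3
Index 3: author = 3

Answer: cursor 3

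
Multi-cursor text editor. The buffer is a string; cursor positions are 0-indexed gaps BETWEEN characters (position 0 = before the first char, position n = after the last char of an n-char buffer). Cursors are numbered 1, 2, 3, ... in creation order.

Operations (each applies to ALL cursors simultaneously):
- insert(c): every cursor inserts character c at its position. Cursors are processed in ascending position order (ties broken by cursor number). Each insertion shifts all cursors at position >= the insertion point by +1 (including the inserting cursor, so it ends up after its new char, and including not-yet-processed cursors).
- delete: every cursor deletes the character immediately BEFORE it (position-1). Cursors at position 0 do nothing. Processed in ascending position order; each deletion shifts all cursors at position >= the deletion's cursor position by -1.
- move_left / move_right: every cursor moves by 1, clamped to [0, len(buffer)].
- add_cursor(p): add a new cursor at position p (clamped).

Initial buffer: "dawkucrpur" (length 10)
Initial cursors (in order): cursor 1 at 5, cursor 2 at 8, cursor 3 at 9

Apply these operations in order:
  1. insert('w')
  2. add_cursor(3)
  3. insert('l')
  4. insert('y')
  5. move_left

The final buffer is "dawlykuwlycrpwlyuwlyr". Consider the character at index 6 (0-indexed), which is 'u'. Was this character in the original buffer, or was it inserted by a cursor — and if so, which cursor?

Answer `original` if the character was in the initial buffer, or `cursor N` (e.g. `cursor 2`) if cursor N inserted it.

After op 1 (insert('w')): buffer="dawkuwcrpwuwr" (len 13), cursors c1@6 c2@10 c3@12, authorship .....1...2.3.
After op 2 (add_cursor(3)): buffer="dawkuwcrpwuwr" (len 13), cursors c4@3 c1@6 c2@10 c3@12, authorship .....1...2.3.
After op 3 (insert('l')): buffer="dawlkuwlcrpwluwlr" (len 17), cursors c4@4 c1@8 c2@13 c3@16, authorship ...4..11...22.33.
After op 4 (insert('y')): buffer="dawlykuwlycrpwlyuwlyr" (len 21), cursors c4@5 c1@10 c2@16 c3@20, authorship ...44..111...222.333.
After op 5 (move_left): buffer="dawlykuwlycrpwlyuwlyr" (len 21), cursors c4@4 c1@9 c2@15 c3@19, authorship ...44..111...222.333.
Authorship (.=original, N=cursor N): . . . 4 4 . . 1 1 1 . . . 2 2 2 . 3 3 3 .
Index 6: author = original

Answer: original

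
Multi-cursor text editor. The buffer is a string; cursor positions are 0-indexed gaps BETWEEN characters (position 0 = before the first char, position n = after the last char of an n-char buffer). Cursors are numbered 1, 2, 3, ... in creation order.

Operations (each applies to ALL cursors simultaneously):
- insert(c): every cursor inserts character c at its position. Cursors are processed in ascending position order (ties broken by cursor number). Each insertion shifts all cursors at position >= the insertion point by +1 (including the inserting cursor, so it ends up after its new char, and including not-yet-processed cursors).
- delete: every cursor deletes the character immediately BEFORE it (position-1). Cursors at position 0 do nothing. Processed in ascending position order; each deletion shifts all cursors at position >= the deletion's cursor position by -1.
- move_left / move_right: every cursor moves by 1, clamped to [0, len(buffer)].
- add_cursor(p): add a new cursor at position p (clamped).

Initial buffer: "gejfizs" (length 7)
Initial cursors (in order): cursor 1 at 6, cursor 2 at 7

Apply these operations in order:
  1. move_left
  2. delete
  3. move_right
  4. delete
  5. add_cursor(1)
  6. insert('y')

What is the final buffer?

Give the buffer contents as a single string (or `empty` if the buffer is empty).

Answer: gyejyy

Derivation:
After op 1 (move_left): buffer="gejfizs" (len 7), cursors c1@5 c2@6, authorship .......
After op 2 (delete): buffer="gejfs" (len 5), cursors c1@4 c2@4, authorship .....
After op 3 (move_right): buffer="gejfs" (len 5), cursors c1@5 c2@5, authorship .....
After op 4 (delete): buffer="gej" (len 3), cursors c1@3 c2@3, authorship ...
After op 5 (add_cursor(1)): buffer="gej" (len 3), cursors c3@1 c1@3 c2@3, authorship ...
After op 6 (insert('y')): buffer="gyejyy" (len 6), cursors c3@2 c1@6 c2@6, authorship .3..12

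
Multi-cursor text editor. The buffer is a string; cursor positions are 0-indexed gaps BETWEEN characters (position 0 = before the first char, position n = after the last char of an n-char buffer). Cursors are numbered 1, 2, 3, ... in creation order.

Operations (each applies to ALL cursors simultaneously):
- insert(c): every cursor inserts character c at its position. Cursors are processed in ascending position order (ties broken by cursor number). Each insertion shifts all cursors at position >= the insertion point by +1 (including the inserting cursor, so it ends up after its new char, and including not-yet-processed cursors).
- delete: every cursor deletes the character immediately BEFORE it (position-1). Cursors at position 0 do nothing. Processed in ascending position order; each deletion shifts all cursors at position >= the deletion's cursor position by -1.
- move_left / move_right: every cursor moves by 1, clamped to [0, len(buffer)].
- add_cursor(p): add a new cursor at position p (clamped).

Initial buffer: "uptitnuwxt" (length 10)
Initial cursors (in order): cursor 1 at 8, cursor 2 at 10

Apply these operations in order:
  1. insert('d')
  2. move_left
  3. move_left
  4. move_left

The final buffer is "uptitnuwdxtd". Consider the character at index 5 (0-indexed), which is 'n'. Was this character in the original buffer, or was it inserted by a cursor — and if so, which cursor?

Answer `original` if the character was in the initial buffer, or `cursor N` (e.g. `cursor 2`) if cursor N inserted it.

After op 1 (insert('d')): buffer="uptitnuwdxtd" (len 12), cursors c1@9 c2@12, authorship ........1..2
After op 2 (move_left): buffer="uptitnuwdxtd" (len 12), cursors c1@8 c2@11, authorship ........1..2
After op 3 (move_left): buffer="uptitnuwdxtd" (len 12), cursors c1@7 c2@10, authorship ........1..2
After op 4 (move_left): buffer="uptitnuwdxtd" (len 12), cursors c1@6 c2@9, authorship ........1..2
Authorship (.=original, N=cursor N): . . . . . . . . 1 . . 2
Index 5: author = original

Answer: original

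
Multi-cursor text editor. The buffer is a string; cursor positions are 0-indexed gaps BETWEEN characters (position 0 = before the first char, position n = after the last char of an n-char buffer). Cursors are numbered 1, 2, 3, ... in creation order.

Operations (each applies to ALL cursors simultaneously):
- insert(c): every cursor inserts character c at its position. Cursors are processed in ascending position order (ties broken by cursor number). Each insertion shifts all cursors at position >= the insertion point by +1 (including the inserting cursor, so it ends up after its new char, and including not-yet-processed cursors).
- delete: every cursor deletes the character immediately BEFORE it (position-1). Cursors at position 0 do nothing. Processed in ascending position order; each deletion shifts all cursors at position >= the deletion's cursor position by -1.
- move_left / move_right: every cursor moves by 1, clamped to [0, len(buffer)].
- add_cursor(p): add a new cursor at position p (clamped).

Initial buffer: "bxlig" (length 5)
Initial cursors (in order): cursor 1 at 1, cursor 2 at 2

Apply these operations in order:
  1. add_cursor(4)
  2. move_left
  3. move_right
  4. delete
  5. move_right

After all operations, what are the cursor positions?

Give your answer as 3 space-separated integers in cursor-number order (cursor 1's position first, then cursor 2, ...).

After op 1 (add_cursor(4)): buffer="bxlig" (len 5), cursors c1@1 c2@2 c3@4, authorship .....
After op 2 (move_left): buffer="bxlig" (len 5), cursors c1@0 c2@1 c3@3, authorship .....
After op 3 (move_right): buffer="bxlig" (len 5), cursors c1@1 c2@2 c3@4, authorship .....
After op 4 (delete): buffer="lg" (len 2), cursors c1@0 c2@0 c3@1, authorship ..
After op 5 (move_right): buffer="lg" (len 2), cursors c1@1 c2@1 c3@2, authorship ..

Answer: 1 1 2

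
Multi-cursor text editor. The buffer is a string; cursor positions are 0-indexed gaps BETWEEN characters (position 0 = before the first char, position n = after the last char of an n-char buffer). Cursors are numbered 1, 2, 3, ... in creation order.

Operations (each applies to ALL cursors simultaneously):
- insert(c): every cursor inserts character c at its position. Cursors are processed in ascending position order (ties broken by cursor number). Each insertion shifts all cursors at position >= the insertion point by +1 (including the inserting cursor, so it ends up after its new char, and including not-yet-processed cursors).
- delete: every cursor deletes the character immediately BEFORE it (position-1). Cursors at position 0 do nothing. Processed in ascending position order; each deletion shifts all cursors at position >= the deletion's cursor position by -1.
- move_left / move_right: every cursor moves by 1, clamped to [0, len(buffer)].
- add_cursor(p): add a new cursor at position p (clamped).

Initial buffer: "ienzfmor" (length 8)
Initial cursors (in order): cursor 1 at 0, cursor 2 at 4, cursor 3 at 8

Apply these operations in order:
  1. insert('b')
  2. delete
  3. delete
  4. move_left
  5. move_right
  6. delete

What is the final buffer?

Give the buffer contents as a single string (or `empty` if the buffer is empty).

After op 1 (insert('b')): buffer="bienzbfmorb" (len 11), cursors c1@1 c2@6 c3@11, authorship 1....2....3
After op 2 (delete): buffer="ienzfmor" (len 8), cursors c1@0 c2@4 c3@8, authorship ........
After op 3 (delete): buffer="ienfmo" (len 6), cursors c1@0 c2@3 c3@6, authorship ......
After op 4 (move_left): buffer="ienfmo" (len 6), cursors c1@0 c2@2 c3@5, authorship ......
After op 5 (move_right): buffer="ienfmo" (len 6), cursors c1@1 c2@3 c3@6, authorship ......
After op 6 (delete): buffer="efm" (len 3), cursors c1@0 c2@1 c3@3, authorship ...

Answer: efm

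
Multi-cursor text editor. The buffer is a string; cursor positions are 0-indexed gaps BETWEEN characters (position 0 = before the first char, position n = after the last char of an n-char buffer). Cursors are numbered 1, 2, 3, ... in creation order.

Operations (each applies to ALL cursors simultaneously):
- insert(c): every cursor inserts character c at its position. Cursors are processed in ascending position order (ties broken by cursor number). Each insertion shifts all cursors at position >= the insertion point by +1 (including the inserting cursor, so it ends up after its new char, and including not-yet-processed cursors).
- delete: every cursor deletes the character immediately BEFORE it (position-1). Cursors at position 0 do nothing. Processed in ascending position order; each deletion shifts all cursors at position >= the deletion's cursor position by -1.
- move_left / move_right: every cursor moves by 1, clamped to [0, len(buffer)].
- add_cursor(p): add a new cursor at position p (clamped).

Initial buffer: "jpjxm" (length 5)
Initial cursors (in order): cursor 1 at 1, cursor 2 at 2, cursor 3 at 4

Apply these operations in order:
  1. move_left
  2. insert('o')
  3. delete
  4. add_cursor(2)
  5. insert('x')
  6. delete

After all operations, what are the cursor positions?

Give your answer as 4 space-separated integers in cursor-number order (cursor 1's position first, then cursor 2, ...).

After op 1 (move_left): buffer="jpjxm" (len 5), cursors c1@0 c2@1 c3@3, authorship .....
After op 2 (insert('o')): buffer="ojopjoxm" (len 8), cursors c1@1 c2@3 c3@6, authorship 1.2..3..
After op 3 (delete): buffer="jpjxm" (len 5), cursors c1@0 c2@1 c3@3, authorship .....
After op 4 (add_cursor(2)): buffer="jpjxm" (len 5), cursors c1@0 c2@1 c4@2 c3@3, authorship .....
After op 5 (insert('x')): buffer="xjxpxjxxm" (len 9), cursors c1@1 c2@3 c4@5 c3@7, authorship 1.2.4.3..
After op 6 (delete): buffer="jpjxm" (len 5), cursors c1@0 c2@1 c4@2 c3@3, authorship .....

Answer: 0 1 3 2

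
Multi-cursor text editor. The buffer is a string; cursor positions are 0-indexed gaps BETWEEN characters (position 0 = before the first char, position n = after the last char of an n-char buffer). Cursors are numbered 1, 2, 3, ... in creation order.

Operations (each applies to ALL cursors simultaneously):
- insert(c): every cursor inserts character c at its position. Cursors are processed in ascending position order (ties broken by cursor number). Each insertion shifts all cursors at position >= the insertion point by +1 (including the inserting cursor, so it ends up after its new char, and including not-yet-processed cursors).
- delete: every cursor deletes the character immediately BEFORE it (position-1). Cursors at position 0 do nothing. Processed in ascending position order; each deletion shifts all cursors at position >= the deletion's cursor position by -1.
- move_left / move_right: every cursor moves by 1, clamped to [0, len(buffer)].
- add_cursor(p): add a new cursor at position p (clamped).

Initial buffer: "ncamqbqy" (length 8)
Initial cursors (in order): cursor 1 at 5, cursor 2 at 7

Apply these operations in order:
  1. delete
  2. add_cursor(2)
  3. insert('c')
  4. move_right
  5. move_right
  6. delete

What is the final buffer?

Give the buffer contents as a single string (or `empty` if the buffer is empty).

Answer: nccacb

Derivation:
After op 1 (delete): buffer="ncamby" (len 6), cursors c1@4 c2@5, authorship ......
After op 2 (add_cursor(2)): buffer="ncamby" (len 6), cursors c3@2 c1@4 c2@5, authorship ......
After op 3 (insert('c')): buffer="nccamcbcy" (len 9), cursors c3@3 c1@6 c2@8, authorship ..3..1.2.
After op 4 (move_right): buffer="nccamcbcy" (len 9), cursors c3@4 c1@7 c2@9, authorship ..3..1.2.
After op 5 (move_right): buffer="nccamcbcy" (len 9), cursors c3@5 c1@8 c2@9, authorship ..3..1.2.
After op 6 (delete): buffer="nccacb" (len 6), cursors c3@4 c1@6 c2@6, authorship ..3.1.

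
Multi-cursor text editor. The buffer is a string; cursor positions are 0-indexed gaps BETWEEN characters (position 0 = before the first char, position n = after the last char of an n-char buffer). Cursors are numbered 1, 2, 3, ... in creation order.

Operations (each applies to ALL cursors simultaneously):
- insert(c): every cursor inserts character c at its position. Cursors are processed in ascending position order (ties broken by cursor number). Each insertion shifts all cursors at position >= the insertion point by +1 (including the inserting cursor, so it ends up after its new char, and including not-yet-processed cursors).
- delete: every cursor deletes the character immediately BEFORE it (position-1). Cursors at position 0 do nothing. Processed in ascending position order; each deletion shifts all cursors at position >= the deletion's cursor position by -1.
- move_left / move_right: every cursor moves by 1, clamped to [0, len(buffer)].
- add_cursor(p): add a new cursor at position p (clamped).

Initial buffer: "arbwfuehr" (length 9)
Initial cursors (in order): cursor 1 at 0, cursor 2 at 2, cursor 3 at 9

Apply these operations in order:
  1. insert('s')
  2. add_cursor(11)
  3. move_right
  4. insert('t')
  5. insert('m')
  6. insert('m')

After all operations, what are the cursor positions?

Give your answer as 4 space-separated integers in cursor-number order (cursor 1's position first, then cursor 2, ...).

Answer: 5 11 24 24

Derivation:
After op 1 (insert('s')): buffer="sarsbwfuehrs" (len 12), cursors c1@1 c2@4 c3@12, authorship 1..2.......3
After op 2 (add_cursor(11)): buffer="sarsbwfuehrs" (len 12), cursors c1@1 c2@4 c4@11 c3@12, authorship 1..2.......3
After op 3 (move_right): buffer="sarsbwfuehrs" (len 12), cursors c1@2 c2@5 c3@12 c4@12, authorship 1..2.......3
After op 4 (insert('t')): buffer="satrsbtwfuehrstt" (len 16), cursors c1@3 c2@7 c3@16 c4@16, authorship 1.1.2.2......334
After op 5 (insert('m')): buffer="satmrsbtmwfuehrsttmm" (len 20), cursors c1@4 c2@9 c3@20 c4@20, authorship 1.11.2.22......33434
After op 6 (insert('m')): buffer="satmmrsbtmmwfuehrsttmmmm" (len 24), cursors c1@5 c2@11 c3@24 c4@24, authorship 1.111.2.222......3343434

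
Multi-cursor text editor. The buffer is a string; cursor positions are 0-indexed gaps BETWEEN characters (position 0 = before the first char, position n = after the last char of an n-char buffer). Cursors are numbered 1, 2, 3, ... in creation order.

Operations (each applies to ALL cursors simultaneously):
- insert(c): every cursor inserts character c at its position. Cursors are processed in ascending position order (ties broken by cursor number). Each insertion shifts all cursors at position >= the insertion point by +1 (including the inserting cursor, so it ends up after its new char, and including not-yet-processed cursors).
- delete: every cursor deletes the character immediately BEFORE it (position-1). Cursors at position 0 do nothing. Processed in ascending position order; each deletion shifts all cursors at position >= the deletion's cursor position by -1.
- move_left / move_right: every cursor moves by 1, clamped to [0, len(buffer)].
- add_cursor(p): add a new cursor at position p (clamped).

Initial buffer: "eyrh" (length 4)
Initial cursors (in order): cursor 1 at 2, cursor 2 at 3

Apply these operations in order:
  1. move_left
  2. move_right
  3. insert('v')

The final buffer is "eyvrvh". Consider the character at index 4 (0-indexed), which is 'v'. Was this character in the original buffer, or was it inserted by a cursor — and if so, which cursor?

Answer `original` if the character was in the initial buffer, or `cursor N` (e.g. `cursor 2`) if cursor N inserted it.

After op 1 (move_left): buffer="eyrh" (len 4), cursors c1@1 c2@2, authorship ....
After op 2 (move_right): buffer="eyrh" (len 4), cursors c1@2 c2@3, authorship ....
After op 3 (insert('v')): buffer="eyvrvh" (len 6), cursors c1@3 c2@5, authorship ..1.2.
Authorship (.=original, N=cursor N): . . 1 . 2 .
Index 4: author = 2

Answer: cursor 2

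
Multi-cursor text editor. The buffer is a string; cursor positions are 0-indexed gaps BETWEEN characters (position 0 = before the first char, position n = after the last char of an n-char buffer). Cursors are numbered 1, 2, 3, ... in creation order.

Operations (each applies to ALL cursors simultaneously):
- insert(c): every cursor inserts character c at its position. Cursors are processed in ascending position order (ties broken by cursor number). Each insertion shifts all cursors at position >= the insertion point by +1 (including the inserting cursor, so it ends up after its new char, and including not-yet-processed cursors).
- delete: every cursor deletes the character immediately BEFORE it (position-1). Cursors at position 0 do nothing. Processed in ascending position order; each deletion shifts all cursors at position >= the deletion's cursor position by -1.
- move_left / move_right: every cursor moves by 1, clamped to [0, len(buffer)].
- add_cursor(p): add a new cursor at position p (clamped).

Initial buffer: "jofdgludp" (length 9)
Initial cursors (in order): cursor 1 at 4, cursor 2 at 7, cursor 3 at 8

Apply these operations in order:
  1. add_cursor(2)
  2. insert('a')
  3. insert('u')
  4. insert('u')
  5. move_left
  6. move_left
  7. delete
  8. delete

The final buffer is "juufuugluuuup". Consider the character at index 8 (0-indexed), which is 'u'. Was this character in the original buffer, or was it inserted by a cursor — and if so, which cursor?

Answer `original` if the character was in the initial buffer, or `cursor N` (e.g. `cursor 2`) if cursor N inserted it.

Answer: cursor 2

Derivation:
After op 1 (add_cursor(2)): buffer="jofdgludp" (len 9), cursors c4@2 c1@4 c2@7 c3@8, authorship .........
After op 2 (insert('a')): buffer="joafdagluadap" (len 13), cursors c4@3 c1@6 c2@10 c3@12, authorship ..4..1...2.3.
After op 3 (insert('u')): buffer="joaufdaugluaudaup" (len 17), cursors c4@4 c1@8 c2@13 c3@16, authorship ..44..11...22.33.
After op 4 (insert('u')): buffer="joauufdauugluauudauup" (len 21), cursors c4@5 c1@10 c2@16 c3@20, authorship ..444..111...222.333.
After op 5 (move_left): buffer="joauufdauugluauudauup" (len 21), cursors c4@4 c1@9 c2@15 c3@19, authorship ..444..111...222.333.
After op 6 (move_left): buffer="joauufdauugluauudauup" (len 21), cursors c4@3 c1@8 c2@14 c3@18, authorship ..444..111...222.333.
After op 7 (delete): buffer="jouufduugluuuduup" (len 17), cursors c4@2 c1@6 c2@11 c3@14, authorship ..44..11...22.33.
After op 8 (delete): buffer="juufuugluuuup" (len 13), cursors c4@1 c1@4 c2@8 c3@10, authorship .44.11..2233.
Authorship (.=original, N=cursor N): . 4 4 . 1 1 . . 2 2 3 3 .
Index 8: author = 2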